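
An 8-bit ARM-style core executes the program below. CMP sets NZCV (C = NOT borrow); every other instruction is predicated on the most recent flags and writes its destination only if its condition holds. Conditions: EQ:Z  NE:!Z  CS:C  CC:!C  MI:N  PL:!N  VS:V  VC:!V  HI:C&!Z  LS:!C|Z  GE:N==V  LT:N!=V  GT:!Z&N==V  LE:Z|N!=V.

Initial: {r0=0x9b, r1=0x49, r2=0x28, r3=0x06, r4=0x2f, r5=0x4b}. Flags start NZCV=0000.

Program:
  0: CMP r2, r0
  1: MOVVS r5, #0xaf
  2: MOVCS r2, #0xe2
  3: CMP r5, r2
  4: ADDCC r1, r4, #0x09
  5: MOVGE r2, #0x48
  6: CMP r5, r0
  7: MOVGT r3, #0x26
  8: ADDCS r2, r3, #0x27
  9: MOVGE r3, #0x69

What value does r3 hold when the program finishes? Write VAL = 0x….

0: ✓ CMP  NZCV=1001
1: ✓ MOVVS  r5←0xaf
2: · MOVCS
3: ✓ CMP  NZCV=1010
4: · ADDCC
5: · MOVGE
6: ✓ CMP  NZCV=0010
7: ✓ MOVGT  r3←0x26
8: ✓ ADDCS  r2←0x4d
9: ✓ MOVGE  r3←0x69

VAL = 0x69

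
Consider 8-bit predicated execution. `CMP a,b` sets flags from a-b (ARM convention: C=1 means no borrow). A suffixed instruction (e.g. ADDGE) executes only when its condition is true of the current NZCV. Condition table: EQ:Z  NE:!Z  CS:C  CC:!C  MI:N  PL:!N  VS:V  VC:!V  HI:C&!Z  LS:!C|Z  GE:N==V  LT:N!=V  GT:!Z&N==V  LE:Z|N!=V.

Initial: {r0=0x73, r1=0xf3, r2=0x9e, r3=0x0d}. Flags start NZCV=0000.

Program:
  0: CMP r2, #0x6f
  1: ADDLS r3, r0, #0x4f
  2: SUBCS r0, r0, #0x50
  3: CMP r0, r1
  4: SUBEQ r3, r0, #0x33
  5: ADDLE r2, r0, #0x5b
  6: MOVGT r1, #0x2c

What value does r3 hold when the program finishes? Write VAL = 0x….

VAL = 0x0d

0: ✓ CMP  NZCV=0011
1: · ADDLS
2: ✓ SUBCS  r0←0x23
3: ✓ CMP  NZCV=0000
4: · SUBEQ
5: · ADDLE
6: ✓ MOVGT  r1←0x2c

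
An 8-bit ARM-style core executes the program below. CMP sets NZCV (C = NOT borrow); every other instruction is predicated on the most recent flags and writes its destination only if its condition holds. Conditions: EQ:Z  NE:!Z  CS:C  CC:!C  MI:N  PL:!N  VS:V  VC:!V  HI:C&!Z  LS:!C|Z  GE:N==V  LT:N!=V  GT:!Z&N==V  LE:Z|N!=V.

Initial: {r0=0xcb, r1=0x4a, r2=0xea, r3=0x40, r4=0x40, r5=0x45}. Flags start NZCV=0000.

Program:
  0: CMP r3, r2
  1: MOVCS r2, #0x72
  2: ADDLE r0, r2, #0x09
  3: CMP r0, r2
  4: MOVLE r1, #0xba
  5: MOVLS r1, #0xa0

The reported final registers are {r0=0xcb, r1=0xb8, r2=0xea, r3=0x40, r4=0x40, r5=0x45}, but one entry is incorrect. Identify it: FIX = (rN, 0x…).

0: ✓ CMP  NZCV=0000
1: · MOVCS
2: · ADDLE
3: ✓ CMP  NZCV=1000
4: ✓ MOVLE  r1←0xba
5: ✓ MOVLS  r1←0xa0

FIX = (r1, 0xa0)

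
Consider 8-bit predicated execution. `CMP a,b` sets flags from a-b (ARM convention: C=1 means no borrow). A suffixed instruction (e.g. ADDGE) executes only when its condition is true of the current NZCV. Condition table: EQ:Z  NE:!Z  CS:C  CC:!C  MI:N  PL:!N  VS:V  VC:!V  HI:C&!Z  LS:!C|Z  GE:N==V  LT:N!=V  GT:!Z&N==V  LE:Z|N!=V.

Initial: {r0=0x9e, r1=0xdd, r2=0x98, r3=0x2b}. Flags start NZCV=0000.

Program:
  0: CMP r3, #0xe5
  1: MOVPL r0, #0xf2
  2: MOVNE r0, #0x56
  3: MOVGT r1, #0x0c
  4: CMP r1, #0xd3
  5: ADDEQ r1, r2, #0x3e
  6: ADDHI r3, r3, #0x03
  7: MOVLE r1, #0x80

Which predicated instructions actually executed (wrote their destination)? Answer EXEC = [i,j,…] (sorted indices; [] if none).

0: ✓ CMP  NZCV=0000
1: ✓ MOVPL  r0←0xf2
2: ✓ MOVNE  r0←0x56
3: ✓ MOVGT  r1←0x0c
4: ✓ CMP  NZCV=0000
5: · ADDEQ
6: · ADDHI
7: · MOVLE

EXEC = [1,2,3]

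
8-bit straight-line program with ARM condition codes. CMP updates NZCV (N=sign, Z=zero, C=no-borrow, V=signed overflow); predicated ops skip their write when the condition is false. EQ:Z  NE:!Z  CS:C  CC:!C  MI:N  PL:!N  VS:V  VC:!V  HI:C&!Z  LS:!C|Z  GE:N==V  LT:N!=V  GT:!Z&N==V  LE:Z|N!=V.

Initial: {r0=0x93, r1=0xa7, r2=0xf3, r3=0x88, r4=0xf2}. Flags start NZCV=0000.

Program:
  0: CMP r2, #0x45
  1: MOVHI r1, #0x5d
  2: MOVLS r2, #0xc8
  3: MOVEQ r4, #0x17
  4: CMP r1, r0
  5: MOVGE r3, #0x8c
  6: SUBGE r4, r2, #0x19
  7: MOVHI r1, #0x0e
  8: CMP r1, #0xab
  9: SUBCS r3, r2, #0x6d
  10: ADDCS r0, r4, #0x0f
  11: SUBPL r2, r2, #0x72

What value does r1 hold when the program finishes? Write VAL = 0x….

0: ✓ CMP  NZCV=1010
1: ✓ MOVHI  r1←0x5d
2: · MOVLS
3: · MOVEQ
4: ✓ CMP  NZCV=1001
5: ✓ MOVGE  r3←0x8c
6: ✓ SUBGE  r4←0xda
7: · MOVHI
8: ✓ CMP  NZCV=1001
9: · SUBCS
10: · ADDCS
11: · SUBPL

VAL = 0x5d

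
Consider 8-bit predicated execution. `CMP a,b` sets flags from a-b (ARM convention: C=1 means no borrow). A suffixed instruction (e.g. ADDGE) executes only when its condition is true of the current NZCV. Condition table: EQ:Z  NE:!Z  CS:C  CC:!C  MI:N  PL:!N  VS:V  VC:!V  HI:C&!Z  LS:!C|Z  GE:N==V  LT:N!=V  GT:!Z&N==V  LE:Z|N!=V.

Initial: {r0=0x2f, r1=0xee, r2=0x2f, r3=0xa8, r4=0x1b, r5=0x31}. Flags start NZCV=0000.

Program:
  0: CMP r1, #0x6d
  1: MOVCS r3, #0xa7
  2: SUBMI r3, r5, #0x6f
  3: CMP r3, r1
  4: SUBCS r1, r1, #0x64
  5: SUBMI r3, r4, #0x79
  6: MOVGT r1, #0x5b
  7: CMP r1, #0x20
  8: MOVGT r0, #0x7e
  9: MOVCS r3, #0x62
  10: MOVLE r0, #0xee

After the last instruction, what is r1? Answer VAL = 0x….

VAL = 0xee

0: ✓ CMP  NZCV=1010
1: ✓ MOVCS  r3←0xa7
2: ✓ SUBMI  r3←0xc2
3: ✓ CMP  NZCV=1000
4: · SUBCS
5: ✓ SUBMI  r3←0xa2
6: · MOVGT
7: ✓ CMP  NZCV=1010
8: · MOVGT
9: ✓ MOVCS  r3←0x62
10: ✓ MOVLE  r0←0xee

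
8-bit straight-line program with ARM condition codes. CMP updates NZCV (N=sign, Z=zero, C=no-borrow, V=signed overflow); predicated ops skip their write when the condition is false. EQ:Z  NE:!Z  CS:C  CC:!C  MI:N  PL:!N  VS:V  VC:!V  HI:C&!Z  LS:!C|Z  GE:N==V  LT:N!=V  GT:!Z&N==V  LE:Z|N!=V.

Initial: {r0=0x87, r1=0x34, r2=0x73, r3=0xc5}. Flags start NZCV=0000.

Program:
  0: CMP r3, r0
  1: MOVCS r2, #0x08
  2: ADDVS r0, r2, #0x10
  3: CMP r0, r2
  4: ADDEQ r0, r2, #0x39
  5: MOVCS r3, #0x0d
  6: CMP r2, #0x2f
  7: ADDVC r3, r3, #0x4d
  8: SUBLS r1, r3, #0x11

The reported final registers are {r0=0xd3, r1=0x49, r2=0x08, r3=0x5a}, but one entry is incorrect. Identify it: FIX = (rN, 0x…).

0: ✓ CMP  NZCV=0010
1: ✓ MOVCS  r2←0x08
2: · ADDVS
3: ✓ CMP  NZCV=0011
4: · ADDEQ
5: ✓ MOVCS  r3←0x0d
6: ✓ CMP  NZCV=1000
7: ✓ ADDVC  r3←0x5a
8: ✓ SUBLS  r1←0x49

FIX = (r0, 0x87)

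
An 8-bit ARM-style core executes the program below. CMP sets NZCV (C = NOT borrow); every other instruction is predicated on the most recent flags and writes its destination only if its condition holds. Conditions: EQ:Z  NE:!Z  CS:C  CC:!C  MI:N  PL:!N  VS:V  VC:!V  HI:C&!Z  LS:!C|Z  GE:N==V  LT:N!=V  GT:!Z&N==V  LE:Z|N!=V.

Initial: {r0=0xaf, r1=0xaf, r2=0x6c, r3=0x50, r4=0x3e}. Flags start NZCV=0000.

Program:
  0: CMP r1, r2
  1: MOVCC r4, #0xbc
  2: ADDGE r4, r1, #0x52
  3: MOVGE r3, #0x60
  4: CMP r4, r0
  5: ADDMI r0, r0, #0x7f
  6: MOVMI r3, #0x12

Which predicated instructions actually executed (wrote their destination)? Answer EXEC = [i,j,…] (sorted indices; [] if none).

EXEC = [5,6]

[0] flags=0011 → (cmp)
[1] flags=0011 CC?F → skip
[2] flags=0011 GE?F → skip
[3] flags=0011 GE?F → skip
[4] flags=1001 → (cmp)
[5] flags=1001 MI?T → r0=0x2e
[6] flags=1001 MI?T → r3=0x12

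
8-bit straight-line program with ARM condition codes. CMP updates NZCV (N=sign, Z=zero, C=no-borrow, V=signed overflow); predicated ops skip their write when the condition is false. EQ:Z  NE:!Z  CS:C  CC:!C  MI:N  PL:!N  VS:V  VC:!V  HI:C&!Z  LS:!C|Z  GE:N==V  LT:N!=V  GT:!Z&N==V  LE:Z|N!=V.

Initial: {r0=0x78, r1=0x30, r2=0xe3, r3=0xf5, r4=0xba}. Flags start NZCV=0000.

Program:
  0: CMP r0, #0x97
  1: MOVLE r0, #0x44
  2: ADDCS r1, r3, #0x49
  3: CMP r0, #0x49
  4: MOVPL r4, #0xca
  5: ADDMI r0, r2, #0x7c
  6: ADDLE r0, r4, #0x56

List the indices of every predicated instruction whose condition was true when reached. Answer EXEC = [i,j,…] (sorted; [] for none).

0: ✓ CMP  NZCV=1001
1: · MOVLE
2: · ADDCS
3: ✓ CMP  NZCV=0010
4: ✓ MOVPL  r4←0xca
5: · ADDMI
6: · ADDLE

EXEC = [4]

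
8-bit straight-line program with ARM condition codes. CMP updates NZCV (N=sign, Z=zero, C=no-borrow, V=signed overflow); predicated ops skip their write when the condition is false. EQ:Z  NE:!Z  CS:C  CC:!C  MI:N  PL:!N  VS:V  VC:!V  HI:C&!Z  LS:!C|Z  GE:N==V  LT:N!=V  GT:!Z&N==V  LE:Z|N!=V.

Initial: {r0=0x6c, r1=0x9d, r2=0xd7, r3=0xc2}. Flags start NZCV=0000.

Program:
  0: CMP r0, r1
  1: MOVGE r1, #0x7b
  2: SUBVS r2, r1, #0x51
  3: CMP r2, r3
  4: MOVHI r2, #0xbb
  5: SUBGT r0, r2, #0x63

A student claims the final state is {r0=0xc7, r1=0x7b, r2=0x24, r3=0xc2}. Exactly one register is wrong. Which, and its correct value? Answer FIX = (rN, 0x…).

0: ✓ CMP  NZCV=1001
1: ✓ MOVGE  r1←0x7b
2: ✓ SUBVS  r2←0x2a
3: ✓ CMP  NZCV=0000
4: · MOVHI
5: ✓ SUBGT  r0←0xc7

FIX = (r2, 0x2a)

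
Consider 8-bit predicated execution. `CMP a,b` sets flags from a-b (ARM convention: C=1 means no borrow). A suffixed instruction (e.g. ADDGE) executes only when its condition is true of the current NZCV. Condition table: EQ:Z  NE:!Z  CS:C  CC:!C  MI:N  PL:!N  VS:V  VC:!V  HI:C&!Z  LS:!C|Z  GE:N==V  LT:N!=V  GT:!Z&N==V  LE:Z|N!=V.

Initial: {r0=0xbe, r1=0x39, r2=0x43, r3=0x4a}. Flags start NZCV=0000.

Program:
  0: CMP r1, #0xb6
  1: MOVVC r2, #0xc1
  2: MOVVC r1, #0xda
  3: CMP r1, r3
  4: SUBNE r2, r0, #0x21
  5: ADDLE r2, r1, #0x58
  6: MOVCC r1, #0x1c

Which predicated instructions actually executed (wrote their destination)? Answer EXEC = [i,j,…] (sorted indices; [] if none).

0: ✓ CMP  NZCV=1001
1: · MOVVC
2: · MOVVC
3: ✓ CMP  NZCV=1000
4: ✓ SUBNE  r2←0x9d
5: ✓ ADDLE  r2←0x91
6: ✓ MOVCC  r1←0x1c

EXEC = [4,5,6]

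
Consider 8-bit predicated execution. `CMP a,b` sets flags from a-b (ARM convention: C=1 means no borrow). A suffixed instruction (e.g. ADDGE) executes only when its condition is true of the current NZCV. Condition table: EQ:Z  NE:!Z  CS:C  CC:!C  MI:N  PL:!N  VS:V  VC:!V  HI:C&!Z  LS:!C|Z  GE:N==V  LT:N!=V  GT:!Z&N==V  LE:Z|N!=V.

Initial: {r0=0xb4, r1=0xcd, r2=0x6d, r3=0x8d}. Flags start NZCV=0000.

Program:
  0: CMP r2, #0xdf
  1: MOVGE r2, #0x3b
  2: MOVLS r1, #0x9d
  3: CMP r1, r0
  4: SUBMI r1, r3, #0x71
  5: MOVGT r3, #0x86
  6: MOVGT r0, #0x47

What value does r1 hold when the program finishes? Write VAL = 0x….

[0] flags=1001 → (cmp)
[1] flags=1001 GE?T → r2=0x3b
[2] flags=1001 LS?T → r1=0x9d
[3] flags=1000 → (cmp)
[4] flags=1000 MI?T → r1=0x1c
[5] flags=1000 GT?F → skip
[6] flags=1000 GT?F → skip

VAL = 0x1c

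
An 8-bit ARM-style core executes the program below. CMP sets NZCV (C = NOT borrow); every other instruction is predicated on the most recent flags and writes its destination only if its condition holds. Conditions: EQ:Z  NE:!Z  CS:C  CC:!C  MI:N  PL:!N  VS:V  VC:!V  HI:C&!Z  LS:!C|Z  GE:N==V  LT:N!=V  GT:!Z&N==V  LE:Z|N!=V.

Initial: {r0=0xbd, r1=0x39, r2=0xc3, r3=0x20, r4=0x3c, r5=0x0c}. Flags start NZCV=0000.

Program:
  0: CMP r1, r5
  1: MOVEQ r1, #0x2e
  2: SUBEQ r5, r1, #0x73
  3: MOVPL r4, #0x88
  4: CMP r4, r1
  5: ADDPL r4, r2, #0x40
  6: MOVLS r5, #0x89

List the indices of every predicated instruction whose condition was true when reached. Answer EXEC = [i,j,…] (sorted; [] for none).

EXEC = [3,5]

0: ✓ CMP  NZCV=0010
1: · MOVEQ
2: · SUBEQ
3: ✓ MOVPL  r4←0x88
4: ✓ CMP  NZCV=0011
5: ✓ ADDPL  r4←0x03
6: · MOVLS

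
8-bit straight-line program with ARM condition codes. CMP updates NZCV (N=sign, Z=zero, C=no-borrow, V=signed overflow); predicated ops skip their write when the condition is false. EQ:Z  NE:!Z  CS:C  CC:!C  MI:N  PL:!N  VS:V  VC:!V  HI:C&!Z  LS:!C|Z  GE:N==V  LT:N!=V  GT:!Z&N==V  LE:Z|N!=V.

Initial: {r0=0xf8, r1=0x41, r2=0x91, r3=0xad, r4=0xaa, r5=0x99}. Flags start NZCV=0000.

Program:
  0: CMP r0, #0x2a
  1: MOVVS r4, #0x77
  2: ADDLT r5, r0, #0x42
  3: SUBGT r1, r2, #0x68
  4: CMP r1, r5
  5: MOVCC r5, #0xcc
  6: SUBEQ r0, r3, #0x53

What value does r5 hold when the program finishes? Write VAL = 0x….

[0] flags=1010 → (cmp)
[1] flags=1010 VS?F → skip
[2] flags=1010 LT?T → r5=0x3a
[3] flags=1010 GT?F → skip
[4] flags=0010 → (cmp)
[5] flags=0010 CC?F → skip
[6] flags=0010 EQ?F → skip

VAL = 0x3a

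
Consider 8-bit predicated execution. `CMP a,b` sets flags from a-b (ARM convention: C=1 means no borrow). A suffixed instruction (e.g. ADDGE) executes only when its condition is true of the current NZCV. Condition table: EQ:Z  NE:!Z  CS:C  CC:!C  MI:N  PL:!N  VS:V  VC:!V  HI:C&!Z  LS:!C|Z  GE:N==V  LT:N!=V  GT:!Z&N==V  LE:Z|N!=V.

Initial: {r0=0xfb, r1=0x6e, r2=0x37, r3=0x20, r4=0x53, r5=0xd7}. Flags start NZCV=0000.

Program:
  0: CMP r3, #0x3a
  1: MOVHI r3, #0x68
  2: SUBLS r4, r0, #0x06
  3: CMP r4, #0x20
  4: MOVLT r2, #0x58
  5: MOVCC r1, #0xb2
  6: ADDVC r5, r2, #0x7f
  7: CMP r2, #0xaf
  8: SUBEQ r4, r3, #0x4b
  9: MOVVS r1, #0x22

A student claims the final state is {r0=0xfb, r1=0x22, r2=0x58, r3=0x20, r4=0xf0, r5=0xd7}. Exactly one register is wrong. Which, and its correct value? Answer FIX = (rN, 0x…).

FIX = (r4, 0xf5)

[0] flags=1000 → (cmp)
[1] flags=1000 HI?F → skip
[2] flags=1000 LS?T → r4=0xf5
[3] flags=1010 → (cmp)
[4] flags=1010 LT?T → r2=0x58
[5] flags=1010 CC?F → skip
[6] flags=1010 VC?T → r5=0xd7
[7] flags=1001 → (cmp)
[8] flags=1001 EQ?F → skip
[9] flags=1001 VS?T → r1=0x22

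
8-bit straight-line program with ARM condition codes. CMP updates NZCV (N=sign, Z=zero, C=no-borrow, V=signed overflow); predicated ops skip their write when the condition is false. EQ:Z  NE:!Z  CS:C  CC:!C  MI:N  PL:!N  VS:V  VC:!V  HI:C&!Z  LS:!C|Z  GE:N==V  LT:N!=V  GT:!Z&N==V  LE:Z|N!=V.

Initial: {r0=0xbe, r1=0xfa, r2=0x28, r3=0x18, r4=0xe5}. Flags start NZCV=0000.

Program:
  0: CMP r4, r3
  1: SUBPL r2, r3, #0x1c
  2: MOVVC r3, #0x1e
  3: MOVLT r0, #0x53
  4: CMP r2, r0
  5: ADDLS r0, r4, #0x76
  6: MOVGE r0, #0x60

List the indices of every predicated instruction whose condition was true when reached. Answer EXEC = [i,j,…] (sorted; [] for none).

EXEC = [2,3,5]

[0] flags=1010 → (cmp)
[1] flags=1010 PL?F → skip
[2] flags=1010 VC?T → r3=0x1e
[3] flags=1010 LT?T → r0=0x53
[4] flags=1000 → (cmp)
[5] flags=1000 LS?T → r0=0x5b
[6] flags=1000 GE?F → skip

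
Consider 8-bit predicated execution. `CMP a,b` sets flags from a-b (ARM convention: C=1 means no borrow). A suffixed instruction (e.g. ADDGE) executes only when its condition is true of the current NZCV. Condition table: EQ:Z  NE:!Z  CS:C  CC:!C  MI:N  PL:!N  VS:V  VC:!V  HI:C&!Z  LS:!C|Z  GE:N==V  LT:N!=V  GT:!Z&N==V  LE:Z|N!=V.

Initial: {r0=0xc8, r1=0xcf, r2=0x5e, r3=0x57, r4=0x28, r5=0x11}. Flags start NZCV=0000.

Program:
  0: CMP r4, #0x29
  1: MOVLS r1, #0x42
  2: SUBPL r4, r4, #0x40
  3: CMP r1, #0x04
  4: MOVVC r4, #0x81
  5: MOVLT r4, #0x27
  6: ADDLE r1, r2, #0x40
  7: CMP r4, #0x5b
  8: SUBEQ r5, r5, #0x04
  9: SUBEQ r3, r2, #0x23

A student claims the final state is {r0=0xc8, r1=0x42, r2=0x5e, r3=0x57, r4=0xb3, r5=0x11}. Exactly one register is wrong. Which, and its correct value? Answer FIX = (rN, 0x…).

FIX = (r4, 0x81)

0: ✓ CMP  NZCV=1000
1: ✓ MOVLS  r1←0x42
2: · SUBPL
3: ✓ CMP  NZCV=0010
4: ✓ MOVVC  r4←0x81
5: · MOVLT
6: · ADDLE
7: ✓ CMP  NZCV=0011
8: · SUBEQ
9: · SUBEQ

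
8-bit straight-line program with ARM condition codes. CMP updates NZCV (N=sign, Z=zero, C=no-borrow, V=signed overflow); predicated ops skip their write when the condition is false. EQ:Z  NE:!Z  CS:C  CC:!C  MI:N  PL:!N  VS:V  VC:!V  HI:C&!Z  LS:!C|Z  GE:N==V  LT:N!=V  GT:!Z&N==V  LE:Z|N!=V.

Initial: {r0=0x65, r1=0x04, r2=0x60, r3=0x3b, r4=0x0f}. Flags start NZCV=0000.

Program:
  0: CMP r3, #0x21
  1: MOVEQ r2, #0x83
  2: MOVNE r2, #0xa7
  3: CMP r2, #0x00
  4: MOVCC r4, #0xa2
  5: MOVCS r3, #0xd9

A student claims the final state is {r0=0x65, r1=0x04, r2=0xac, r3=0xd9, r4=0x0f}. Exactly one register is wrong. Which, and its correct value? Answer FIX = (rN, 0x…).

[0] flags=0010 → (cmp)
[1] flags=0010 EQ?F → skip
[2] flags=0010 NE?T → r2=0xa7
[3] flags=1010 → (cmp)
[4] flags=1010 CC?F → skip
[5] flags=1010 CS?T → r3=0xd9

FIX = (r2, 0xa7)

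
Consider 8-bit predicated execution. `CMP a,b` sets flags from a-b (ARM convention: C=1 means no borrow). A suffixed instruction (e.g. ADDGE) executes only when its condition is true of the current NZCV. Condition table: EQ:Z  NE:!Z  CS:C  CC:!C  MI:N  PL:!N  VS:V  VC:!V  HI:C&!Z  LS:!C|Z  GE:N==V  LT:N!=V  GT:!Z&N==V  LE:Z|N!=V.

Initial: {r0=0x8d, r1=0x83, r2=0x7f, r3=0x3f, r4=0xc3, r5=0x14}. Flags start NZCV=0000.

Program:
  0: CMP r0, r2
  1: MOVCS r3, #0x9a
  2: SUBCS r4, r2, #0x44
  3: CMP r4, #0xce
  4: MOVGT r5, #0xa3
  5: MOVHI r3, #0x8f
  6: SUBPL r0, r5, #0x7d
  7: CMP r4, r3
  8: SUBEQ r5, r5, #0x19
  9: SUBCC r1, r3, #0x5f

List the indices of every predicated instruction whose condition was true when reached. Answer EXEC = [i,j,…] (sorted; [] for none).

0: ✓ CMP  NZCV=0011
1: ✓ MOVCS  r3←0x9a
2: ✓ SUBCS  r4←0x3b
3: ✓ CMP  NZCV=0000
4: ✓ MOVGT  r5←0xa3
5: · MOVHI
6: ✓ SUBPL  r0←0x26
7: ✓ CMP  NZCV=1001
8: · SUBEQ
9: ✓ SUBCC  r1←0x3b

EXEC = [1,2,4,6,9]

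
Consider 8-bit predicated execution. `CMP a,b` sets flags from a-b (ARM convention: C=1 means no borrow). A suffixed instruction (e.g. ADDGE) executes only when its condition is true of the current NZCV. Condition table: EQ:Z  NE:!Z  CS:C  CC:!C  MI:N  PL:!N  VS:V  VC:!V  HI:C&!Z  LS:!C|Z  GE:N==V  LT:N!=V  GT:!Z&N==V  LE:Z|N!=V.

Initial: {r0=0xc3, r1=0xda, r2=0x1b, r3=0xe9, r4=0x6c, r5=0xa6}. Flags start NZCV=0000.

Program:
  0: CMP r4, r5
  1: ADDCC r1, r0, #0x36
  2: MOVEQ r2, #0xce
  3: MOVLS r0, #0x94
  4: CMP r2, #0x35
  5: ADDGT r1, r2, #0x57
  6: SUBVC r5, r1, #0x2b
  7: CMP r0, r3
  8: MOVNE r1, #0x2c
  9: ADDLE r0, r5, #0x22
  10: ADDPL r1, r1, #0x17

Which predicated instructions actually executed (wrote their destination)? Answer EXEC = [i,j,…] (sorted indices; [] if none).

EXEC = [1,3,6,8,9]

0: ✓ CMP  NZCV=1001
1: ✓ ADDCC  r1←0xf9
2: · MOVEQ
3: ✓ MOVLS  r0←0x94
4: ✓ CMP  NZCV=1000
5: · ADDGT
6: ✓ SUBVC  r5←0xce
7: ✓ CMP  NZCV=1000
8: ✓ MOVNE  r1←0x2c
9: ✓ ADDLE  r0←0xf0
10: · ADDPL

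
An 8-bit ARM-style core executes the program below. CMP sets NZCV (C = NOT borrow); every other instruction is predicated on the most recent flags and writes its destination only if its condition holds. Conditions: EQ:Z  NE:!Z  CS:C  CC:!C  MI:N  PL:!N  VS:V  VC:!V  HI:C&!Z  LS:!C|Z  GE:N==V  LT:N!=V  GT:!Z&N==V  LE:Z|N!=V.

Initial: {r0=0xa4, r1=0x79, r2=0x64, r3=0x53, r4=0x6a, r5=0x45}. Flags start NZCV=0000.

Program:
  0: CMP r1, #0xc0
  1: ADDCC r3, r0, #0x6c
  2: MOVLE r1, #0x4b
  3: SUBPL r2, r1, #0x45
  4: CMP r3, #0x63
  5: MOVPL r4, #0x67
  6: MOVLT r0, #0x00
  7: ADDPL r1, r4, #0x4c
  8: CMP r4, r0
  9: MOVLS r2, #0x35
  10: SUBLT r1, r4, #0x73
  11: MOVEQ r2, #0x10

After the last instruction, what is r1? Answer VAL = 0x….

VAL = 0x79

[0] flags=1001 → (cmp)
[1] flags=1001 CC?T → r3=0x10
[2] flags=1001 LE?F → skip
[3] flags=1001 PL?F → skip
[4] flags=1000 → (cmp)
[5] flags=1000 PL?F → skip
[6] flags=1000 LT?T → r0=0x00
[7] flags=1000 PL?F → skip
[8] flags=0010 → (cmp)
[9] flags=0010 LS?F → skip
[10] flags=0010 LT?F → skip
[11] flags=0010 EQ?F → skip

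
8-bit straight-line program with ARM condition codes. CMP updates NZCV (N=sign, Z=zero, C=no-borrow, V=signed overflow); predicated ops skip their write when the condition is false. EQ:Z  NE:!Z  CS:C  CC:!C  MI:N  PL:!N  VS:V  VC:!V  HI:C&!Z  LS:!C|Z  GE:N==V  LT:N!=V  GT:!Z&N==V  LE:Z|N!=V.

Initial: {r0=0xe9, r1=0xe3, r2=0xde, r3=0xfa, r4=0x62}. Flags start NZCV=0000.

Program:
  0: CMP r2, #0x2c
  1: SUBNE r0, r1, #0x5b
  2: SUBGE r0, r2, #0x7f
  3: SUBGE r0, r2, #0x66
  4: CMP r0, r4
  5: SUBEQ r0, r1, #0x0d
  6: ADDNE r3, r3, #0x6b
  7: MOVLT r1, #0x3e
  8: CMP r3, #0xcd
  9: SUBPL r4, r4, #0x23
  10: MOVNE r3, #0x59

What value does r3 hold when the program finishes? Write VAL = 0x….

0: ✓ CMP  NZCV=1010
1: ✓ SUBNE  r0←0x88
2: · SUBGE
3: · SUBGE
4: ✓ CMP  NZCV=0011
5: · SUBEQ
6: ✓ ADDNE  r3←0x65
7: ✓ MOVLT  r1←0x3e
8: ✓ CMP  NZCV=1001
9: · SUBPL
10: ✓ MOVNE  r3←0x59

VAL = 0x59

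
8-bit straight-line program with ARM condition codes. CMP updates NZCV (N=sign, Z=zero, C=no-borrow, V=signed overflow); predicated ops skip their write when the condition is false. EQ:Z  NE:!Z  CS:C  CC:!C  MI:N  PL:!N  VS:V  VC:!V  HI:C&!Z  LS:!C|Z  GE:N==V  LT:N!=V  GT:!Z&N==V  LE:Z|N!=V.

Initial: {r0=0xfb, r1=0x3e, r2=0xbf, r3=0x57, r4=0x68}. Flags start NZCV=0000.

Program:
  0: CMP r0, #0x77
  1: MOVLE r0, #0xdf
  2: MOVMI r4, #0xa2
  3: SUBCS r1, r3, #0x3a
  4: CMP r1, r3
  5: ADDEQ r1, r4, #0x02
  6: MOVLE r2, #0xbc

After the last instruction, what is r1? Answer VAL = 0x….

[0] flags=1010 → (cmp)
[1] flags=1010 LE?T → r0=0xdf
[2] flags=1010 MI?T → r4=0xa2
[3] flags=1010 CS?T → r1=0x1d
[4] flags=1000 → (cmp)
[5] flags=1000 EQ?F → skip
[6] flags=1000 LE?T → r2=0xbc

VAL = 0x1d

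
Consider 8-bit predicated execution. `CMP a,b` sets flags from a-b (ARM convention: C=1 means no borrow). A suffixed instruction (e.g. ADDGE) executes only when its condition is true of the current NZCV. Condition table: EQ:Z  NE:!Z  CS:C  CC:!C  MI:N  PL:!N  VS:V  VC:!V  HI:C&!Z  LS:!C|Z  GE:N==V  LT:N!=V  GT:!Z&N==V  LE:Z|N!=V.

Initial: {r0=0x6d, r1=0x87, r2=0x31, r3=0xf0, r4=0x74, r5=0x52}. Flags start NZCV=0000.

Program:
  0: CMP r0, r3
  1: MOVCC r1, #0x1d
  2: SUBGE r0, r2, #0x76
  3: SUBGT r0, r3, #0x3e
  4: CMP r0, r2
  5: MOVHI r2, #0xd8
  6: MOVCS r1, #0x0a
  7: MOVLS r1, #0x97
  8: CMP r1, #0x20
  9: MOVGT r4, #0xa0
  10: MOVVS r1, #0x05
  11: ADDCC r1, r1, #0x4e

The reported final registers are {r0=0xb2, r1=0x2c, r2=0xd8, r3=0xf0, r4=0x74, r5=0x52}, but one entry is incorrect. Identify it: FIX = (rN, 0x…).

FIX = (r1, 0x58)

0: ✓ CMP  NZCV=0000
1: ✓ MOVCC  r1←0x1d
2: ✓ SUBGE  r0←0xbb
3: ✓ SUBGT  r0←0xb2
4: ✓ CMP  NZCV=1010
5: ✓ MOVHI  r2←0xd8
6: ✓ MOVCS  r1←0x0a
7: · MOVLS
8: ✓ CMP  NZCV=1000
9: · MOVGT
10: · MOVVS
11: ✓ ADDCC  r1←0x58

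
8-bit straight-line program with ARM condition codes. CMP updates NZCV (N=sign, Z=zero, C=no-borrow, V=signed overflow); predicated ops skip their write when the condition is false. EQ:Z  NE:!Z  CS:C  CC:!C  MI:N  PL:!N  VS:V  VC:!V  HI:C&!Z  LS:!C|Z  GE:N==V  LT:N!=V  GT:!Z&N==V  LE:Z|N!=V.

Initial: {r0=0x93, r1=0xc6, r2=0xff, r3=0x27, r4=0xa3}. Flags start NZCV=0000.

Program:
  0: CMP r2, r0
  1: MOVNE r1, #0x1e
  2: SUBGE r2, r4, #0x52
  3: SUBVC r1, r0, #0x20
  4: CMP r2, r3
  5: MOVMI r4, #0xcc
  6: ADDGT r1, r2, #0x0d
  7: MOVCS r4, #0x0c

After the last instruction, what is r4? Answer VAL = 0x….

VAL = 0x0c

0: ✓ CMP  NZCV=0010
1: ✓ MOVNE  r1←0x1e
2: ✓ SUBGE  r2←0x51
3: ✓ SUBVC  r1←0x73
4: ✓ CMP  NZCV=0010
5: · MOVMI
6: ✓ ADDGT  r1←0x5e
7: ✓ MOVCS  r4←0x0c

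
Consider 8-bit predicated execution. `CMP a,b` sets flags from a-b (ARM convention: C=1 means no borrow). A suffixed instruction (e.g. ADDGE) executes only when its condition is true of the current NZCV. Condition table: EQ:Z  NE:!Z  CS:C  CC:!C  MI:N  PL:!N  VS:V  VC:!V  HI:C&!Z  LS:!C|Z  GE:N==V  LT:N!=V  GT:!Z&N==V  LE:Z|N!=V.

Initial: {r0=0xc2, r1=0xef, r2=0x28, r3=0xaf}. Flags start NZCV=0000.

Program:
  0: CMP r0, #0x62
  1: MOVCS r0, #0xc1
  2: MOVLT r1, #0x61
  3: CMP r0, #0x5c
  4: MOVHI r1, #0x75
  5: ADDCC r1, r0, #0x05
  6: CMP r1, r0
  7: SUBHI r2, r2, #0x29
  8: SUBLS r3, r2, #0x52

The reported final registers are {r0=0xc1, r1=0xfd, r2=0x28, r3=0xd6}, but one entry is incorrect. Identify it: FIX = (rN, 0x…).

0: ✓ CMP  NZCV=0011
1: ✓ MOVCS  r0←0xc1
2: ✓ MOVLT  r1←0x61
3: ✓ CMP  NZCV=0011
4: ✓ MOVHI  r1←0x75
5: · ADDCC
6: ✓ CMP  NZCV=1001
7: · SUBHI
8: ✓ SUBLS  r3←0xd6

FIX = (r1, 0x75)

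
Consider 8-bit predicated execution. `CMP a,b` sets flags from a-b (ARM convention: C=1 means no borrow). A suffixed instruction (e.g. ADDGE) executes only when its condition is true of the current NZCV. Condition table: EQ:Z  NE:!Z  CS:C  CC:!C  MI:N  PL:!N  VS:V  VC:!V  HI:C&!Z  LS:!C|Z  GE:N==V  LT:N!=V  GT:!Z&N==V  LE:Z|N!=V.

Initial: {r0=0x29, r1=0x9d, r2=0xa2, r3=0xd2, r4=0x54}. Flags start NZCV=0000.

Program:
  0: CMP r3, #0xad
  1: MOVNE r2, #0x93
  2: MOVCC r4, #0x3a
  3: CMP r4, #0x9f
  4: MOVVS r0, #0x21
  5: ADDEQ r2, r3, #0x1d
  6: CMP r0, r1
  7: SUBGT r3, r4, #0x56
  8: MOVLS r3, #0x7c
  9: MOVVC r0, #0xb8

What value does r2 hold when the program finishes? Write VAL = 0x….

0: ✓ CMP  NZCV=0010
1: ✓ MOVNE  r2←0x93
2: · MOVCC
3: ✓ CMP  NZCV=1001
4: ✓ MOVVS  r0←0x21
5: · ADDEQ
6: ✓ CMP  NZCV=1001
7: ✓ SUBGT  r3←0xfe
8: ✓ MOVLS  r3←0x7c
9: · MOVVC

VAL = 0x93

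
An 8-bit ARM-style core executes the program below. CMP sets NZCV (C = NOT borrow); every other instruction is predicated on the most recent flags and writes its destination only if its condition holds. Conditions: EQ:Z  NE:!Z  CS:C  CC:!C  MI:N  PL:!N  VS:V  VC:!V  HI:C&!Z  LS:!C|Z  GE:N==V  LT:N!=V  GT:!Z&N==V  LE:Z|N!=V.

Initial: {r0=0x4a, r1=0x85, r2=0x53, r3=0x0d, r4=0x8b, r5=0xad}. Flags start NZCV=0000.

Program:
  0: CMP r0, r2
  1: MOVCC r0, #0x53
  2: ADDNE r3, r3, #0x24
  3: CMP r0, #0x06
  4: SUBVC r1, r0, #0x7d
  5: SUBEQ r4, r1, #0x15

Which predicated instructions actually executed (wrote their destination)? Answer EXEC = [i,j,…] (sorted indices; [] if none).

[0] flags=1000 → (cmp)
[1] flags=1000 CC?T → r0=0x53
[2] flags=1000 NE?T → r3=0x31
[3] flags=0010 → (cmp)
[4] flags=0010 VC?T → r1=0xd6
[5] flags=0010 EQ?F → skip

EXEC = [1,2,4]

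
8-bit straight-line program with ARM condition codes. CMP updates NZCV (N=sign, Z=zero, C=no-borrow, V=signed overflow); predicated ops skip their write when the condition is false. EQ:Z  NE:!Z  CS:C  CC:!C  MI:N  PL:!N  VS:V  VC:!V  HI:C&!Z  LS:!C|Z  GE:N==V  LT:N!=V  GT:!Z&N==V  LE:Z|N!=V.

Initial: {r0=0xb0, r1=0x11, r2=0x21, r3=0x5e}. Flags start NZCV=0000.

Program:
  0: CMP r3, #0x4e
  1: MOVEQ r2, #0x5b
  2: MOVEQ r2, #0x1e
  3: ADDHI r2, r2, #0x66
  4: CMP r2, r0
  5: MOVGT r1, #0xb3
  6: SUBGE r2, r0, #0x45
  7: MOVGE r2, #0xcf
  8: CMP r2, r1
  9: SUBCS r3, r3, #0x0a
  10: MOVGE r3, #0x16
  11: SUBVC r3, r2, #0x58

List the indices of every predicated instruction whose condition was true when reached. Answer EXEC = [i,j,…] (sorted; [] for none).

EXEC = [3,9]

[0] flags=0010 → (cmp)
[1] flags=0010 EQ?F → skip
[2] flags=0010 EQ?F → skip
[3] flags=0010 HI?T → r2=0x87
[4] flags=1000 → (cmp)
[5] flags=1000 GT?F → skip
[6] flags=1000 GE?F → skip
[7] flags=1000 GE?F → skip
[8] flags=0011 → (cmp)
[9] flags=0011 CS?T → r3=0x54
[10] flags=0011 GE?F → skip
[11] flags=0011 VC?F → skip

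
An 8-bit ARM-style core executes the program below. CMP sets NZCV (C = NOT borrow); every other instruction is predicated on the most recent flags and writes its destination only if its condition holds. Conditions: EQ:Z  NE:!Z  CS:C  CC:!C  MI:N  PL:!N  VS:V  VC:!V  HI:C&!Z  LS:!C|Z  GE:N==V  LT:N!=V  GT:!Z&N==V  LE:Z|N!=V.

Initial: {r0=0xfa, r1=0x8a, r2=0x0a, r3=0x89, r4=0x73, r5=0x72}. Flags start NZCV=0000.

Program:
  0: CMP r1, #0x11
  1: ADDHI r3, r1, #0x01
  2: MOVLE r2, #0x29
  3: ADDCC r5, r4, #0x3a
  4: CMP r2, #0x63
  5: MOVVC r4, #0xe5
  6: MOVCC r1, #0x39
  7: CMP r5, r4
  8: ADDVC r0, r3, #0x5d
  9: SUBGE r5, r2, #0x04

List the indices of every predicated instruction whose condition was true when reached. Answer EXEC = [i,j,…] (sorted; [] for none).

EXEC = [1,2,5,6,9]

0: ✓ CMP  NZCV=0011
1: ✓ ADDHI  r3←0x8b
2: ✓ MOVLE  r2←0x29
3: · ADDCC
4: ✓ CMP  NZCV=1000
5: ✓ MOVVC  r4←0xe5
6: ✓ MOVCC  r1←0x39
7: ✓ CMP  NZCV=1001
8: · ADDVC
9: ✓ SUBGE  r5←0x25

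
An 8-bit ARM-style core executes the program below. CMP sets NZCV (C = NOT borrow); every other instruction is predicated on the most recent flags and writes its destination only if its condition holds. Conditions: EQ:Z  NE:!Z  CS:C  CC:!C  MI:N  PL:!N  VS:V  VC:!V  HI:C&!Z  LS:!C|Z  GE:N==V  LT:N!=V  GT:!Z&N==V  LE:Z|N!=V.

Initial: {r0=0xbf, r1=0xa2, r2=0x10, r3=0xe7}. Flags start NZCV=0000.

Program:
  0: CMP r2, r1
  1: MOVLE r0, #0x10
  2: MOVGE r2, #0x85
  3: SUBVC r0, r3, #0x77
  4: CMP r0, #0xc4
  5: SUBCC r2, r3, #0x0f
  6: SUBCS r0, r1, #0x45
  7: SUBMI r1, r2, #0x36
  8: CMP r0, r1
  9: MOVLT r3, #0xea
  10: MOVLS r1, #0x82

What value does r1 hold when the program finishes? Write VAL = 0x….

0: ✓ CMP  NZCV=0000
1: · MOVLE
2: ✓ MOVGE  r2←0x85
3: ✓ SUBVC  r0←0x70
4: ✓ CMP  NZCV=1001
5: ✓ SUBCC  r2←0xd8
6: · SUBCS
7: ✓ SUBMI  r1←0xa2
8: ✓ CMP  NZCV=1001
9: · MOVLT
10: ✓ MOVLS  r1←0x82

VAL = 0x82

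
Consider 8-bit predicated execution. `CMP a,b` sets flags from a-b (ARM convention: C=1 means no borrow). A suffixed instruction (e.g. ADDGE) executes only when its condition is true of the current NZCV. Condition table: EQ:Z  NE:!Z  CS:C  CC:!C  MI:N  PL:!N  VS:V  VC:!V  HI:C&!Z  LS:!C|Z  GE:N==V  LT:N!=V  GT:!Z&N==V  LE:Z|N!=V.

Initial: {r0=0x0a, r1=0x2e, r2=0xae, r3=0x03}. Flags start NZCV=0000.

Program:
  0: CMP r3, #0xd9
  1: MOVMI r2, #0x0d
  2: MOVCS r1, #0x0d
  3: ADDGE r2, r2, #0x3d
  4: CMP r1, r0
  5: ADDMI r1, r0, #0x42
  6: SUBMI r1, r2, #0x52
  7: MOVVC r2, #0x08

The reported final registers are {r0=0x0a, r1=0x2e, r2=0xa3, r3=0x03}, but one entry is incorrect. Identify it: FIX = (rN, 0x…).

[0] flags=0000 → (cmp)
[1] flags=0000 MI?F → skip
[2] flags=0000 CS?F → skip
[3] flags=0000 GE?T → r2=0xeb
[4] flags=0010 → (cmp)
[5] flags=0010 MI?F → skip
[6] flags=0010 MI?F → skip
[7] flags=0010 VC?T → r2=0x08

FIX = (r2, 0x08)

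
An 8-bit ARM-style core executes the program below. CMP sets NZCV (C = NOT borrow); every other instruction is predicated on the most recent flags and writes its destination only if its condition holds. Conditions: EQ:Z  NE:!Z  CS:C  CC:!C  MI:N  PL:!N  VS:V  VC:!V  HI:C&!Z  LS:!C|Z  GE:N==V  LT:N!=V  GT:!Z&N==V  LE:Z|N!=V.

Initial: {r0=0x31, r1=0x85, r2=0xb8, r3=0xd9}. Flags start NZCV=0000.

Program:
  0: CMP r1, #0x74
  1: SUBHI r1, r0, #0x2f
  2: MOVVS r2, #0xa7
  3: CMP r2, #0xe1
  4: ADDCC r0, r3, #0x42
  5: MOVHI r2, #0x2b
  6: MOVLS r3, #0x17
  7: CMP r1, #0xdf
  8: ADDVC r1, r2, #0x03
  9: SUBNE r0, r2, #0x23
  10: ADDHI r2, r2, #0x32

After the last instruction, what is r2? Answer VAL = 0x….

[0] flags=0011 → (cmp)
[1] flags=0011 HI?T → r1=0x02
[2] flags=0011 VS?T → r2=0xa7
[3] flags=1000 → (cmp)
[4] flags=1000 CC?T → r0=0x1b
[5] flags=1000 HI?F → skip
[6] flags=1000 LS?T → r3=0x17
[7] flags=0000 → (cmp)
[8] flags=0000 VC?T → r1=0xaa
[9] flags=0000 NE?T → r0=0x84
[10] flags=0000 HI?F → skip

VAL = 0xa7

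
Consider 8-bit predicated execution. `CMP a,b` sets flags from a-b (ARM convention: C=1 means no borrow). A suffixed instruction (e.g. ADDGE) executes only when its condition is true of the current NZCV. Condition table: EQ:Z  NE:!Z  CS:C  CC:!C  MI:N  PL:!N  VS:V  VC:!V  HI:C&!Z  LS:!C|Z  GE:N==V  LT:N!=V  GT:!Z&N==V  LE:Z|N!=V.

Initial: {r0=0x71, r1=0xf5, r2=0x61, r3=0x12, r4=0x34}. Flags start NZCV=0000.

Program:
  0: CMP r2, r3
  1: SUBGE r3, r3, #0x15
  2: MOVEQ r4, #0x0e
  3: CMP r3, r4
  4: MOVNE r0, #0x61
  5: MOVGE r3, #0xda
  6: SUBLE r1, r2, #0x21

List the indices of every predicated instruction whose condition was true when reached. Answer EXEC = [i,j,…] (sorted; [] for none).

0: ✓ CMP  NZCV=0010
1: ✓ SUBGE  r3←0xfd
2: · MOVEQ
3: ✓ CMP  NZCV=1010
4: ✓ MOVNE  r0←0x61
5: · MOVGE
6: ✓ SUBLE  r1←0x40

EXEC = [1,4,6]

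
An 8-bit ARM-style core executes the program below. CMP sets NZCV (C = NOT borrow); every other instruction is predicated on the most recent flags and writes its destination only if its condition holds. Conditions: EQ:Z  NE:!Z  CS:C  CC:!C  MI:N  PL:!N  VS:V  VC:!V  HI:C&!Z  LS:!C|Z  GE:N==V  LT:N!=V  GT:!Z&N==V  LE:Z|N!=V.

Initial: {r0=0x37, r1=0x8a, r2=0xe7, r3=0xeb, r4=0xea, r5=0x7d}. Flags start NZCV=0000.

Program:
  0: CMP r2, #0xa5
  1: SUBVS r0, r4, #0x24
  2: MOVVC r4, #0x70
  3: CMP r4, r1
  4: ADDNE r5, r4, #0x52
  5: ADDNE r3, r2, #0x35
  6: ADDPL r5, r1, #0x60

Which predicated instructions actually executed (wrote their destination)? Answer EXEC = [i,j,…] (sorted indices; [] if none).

EXEC = [2,4,5]

[0] flags=0010 → (cmp)
[1] flags=0010 VS?F → skip
[2] flags=0010 VC?T → r4=0x70
[3] flags=1001 → (cmp)
[4] flags=1001 NE?T → r5=0xc2
[5] flags=1001 NE?T → r3=0x1c
[6] flags=1001 PL?F → skip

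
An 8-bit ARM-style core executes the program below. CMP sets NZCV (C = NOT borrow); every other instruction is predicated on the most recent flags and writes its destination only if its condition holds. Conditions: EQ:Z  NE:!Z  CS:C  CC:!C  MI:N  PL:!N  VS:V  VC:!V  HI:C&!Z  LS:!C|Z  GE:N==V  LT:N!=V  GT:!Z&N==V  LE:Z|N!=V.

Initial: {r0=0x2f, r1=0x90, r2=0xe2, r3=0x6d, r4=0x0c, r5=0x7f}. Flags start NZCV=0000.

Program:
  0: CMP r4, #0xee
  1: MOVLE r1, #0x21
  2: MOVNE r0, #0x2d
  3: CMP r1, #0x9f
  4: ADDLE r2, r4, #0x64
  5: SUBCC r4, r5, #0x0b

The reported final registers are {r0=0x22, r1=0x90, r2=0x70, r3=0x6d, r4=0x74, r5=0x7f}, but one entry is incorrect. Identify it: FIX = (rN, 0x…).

[0] flags=0000 → (cmp)
[1] flags=0000 LE?F → skip
[2] flags=0000 NE?T → r0=0x2d
[3] flags=1000 → (cmp)
[4] flags=1000 LE?T → r2=0x70
[5] flags=1000 CC?T → r4=0x74

FIX = (r0, 0x2d)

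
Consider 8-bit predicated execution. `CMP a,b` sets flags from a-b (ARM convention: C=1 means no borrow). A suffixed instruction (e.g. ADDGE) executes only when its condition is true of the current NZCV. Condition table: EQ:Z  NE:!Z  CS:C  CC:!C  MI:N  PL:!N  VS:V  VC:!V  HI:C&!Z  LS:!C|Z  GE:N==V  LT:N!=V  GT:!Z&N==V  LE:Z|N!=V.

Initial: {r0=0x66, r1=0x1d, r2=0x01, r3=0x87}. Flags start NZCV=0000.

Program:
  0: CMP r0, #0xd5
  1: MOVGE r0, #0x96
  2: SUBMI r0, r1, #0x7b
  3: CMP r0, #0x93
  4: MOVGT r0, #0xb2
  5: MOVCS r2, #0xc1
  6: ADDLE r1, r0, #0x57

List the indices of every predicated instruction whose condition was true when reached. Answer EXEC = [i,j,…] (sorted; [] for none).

EXEC = [1,2,4,5]

0: ✓ CMP  NZCV=1001
1: ✓ MOVGE  r0←0x96
2: ✓ SUBMI  r0←0xa2
3: ✓ CMP  NZCV=0010
4: ✓ MOVGT  r0←0xb2
5: ✓ MOVCS  r2←0xc1
6: · ADDLE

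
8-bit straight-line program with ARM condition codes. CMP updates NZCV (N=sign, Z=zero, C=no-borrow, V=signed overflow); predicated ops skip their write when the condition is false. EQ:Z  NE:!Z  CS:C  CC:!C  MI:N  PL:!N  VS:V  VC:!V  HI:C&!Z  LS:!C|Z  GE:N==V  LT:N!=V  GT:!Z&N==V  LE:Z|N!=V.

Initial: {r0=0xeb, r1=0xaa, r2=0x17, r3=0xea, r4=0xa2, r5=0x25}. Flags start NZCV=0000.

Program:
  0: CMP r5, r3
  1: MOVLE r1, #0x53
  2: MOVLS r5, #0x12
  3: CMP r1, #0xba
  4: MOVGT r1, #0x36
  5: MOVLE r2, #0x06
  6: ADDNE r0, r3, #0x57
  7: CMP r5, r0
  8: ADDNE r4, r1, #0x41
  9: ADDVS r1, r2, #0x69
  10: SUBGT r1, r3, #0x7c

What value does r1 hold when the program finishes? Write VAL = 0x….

VAL = 0xaa

0: ✓ CMP  NZCV=0000
1: · MOVLE
2: ✓ MOVLS  r5←0x12
3: ✓ CMP  NZCV=1000
4: · MOVGT
5: ✓ MOVLE  r2←0x06
6: ✓ ADDNE  r0←0x41
7: ✓ CMP  NZCV=1000
8: ✓ ADDNE  r4←0xeb
9: · ADDVS
10: · SUBGT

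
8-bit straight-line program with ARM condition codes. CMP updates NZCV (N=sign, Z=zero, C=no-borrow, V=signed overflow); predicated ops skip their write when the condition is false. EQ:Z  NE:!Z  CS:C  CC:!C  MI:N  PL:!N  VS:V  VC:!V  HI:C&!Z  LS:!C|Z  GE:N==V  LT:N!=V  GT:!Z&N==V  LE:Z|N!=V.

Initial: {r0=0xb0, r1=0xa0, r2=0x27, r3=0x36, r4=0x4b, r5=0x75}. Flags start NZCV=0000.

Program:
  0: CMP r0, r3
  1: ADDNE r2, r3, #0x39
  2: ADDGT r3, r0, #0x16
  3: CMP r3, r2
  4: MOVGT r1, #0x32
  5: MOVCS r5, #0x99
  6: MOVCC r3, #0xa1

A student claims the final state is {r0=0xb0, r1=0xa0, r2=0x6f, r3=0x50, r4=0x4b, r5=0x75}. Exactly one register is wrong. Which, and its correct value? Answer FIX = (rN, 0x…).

FIX = (r3, 0xa1)

0: ✓ CMP  NZCV=0011
1: ✓ ADDNE  r2←0x6f
2: · ADDGT
3: ✓ CMP  NZCV=1000
4: · MOVGT
5: · MOVCS
6: ✓ MOVCC  r3←0xa1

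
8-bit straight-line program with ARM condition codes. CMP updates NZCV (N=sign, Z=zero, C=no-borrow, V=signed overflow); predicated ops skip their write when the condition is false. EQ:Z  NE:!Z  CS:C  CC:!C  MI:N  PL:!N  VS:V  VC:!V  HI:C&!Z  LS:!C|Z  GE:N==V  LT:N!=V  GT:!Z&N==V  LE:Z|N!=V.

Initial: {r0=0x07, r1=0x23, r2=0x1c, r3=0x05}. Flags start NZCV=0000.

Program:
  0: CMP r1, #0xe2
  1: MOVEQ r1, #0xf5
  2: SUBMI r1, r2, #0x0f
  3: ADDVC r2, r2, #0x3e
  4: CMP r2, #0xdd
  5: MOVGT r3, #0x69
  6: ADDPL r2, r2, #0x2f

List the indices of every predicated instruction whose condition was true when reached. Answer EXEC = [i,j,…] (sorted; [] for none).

EXEC = [3,5,6]

[0] flags=0000 → (cmp)
[1] flags=0000 EQ?F → skip
[2] flags=0000 MI?F → skip
[3] flags=0000 VC?T → r2=0x5a
[4] flags=0000 → (cmp)
[5] flags=0000 GT?T → r3=0x69
[6] flags=0000 PL?T → r2=0x89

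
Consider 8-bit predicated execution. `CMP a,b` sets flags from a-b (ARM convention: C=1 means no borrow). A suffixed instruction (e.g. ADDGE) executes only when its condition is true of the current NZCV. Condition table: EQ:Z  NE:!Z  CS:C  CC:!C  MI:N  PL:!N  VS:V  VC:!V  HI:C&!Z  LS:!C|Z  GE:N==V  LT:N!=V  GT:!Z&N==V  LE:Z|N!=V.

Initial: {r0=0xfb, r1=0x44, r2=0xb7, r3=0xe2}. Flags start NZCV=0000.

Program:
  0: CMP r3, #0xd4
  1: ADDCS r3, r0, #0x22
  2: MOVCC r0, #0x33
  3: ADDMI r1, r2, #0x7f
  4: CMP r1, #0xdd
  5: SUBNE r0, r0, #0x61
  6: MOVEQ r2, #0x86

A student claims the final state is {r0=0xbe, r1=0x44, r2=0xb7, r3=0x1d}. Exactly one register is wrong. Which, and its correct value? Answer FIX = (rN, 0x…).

[0] flags=0010 → (cmp)
[1] flags=0010 CS?T → r3=0x1d
[2] flags=0010 CC?F → skip
[3] flags=0010 MI?F → skip
[4] flags=0000 → (cmp)
[5] flags=0000 NE?T → r0=0x9a
[6] flags=0000 EQ?F → skip

FIX = (r0, 0x9a)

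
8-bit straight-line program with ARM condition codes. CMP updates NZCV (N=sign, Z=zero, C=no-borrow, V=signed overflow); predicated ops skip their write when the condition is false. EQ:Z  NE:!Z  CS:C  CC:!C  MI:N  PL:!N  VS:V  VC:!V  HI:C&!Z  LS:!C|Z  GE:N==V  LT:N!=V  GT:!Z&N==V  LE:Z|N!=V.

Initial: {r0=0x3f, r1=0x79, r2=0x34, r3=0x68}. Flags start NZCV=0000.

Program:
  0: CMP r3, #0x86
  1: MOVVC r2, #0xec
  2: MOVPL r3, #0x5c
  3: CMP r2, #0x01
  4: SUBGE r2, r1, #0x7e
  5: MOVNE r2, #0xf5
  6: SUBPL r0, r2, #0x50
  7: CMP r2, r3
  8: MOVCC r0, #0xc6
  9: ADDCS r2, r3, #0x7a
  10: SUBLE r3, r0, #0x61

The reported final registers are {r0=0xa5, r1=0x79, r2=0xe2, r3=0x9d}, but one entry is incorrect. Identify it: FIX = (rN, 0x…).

0: ✓ CMP  NZCV=1001
1: · MOVVC
2: · MOVPL
3: ✓ CMP  NZCV=0010
4: ✓ SUBGE  r2←0xfb
5: ✓ MOVNE  r2←0xf5
6: ✓ SUBPL  r0←0xa5
7: ✓ CMP  NZCV=1010
8: · MOVCC
9: ✓ ADDCS  r2←0xe2
10: ✓ SUBLE  r3←0x44

FIX = (r3, 0x44)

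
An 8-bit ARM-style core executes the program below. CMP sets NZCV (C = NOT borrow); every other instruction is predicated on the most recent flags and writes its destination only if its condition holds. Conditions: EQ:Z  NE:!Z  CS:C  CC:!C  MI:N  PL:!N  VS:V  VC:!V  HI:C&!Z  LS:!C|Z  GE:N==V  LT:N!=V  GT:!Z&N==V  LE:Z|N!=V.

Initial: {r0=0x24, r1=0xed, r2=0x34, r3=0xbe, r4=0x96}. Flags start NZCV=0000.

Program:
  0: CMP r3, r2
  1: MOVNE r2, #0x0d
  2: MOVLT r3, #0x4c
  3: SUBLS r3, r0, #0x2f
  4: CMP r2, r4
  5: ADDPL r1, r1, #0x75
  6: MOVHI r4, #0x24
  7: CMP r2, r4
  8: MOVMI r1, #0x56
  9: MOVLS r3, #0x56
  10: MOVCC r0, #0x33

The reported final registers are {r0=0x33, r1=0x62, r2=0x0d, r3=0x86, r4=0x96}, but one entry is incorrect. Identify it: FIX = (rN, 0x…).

[0] flags=1010 → (cmp)
[1] flags=1010 NE?T → r2=0x0d
[2] flags=1010 LT?T → r3=0x4c
[3] flags=1010 LS?F → skip
[4] flags=0000 → (cmp)
[5] flags=0000 PL?T → r1=0x62
[6] flags=0000 HI?F → skip
[7] flags=0000 → (cmp)
[8] flags=0000 MI?F → skip
[9] flags=0000 LS?T → r3=0x56
[10] flags=0000 CC?T → r0=0x33

FIX = (r3, 0x56)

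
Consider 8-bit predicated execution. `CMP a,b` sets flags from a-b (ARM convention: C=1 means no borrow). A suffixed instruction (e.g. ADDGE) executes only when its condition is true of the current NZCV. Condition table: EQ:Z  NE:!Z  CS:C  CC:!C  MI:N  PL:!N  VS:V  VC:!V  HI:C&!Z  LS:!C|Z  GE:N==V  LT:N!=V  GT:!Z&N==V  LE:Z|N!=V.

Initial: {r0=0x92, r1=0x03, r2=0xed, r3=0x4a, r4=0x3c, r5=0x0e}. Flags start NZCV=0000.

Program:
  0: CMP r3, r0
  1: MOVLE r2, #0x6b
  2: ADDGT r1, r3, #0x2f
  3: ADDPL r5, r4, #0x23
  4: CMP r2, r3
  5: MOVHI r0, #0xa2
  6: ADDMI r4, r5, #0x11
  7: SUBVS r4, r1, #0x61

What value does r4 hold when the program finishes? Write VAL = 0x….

0: ✓ CMP  NZCV=1001
1: · MOVLE
2: ✓ ADDGT  r1←0x79
3: · ADDPL
4: ✓ CMP  NZCV=1010
5: ✓ MOVHI  r0←0xa2
6: ✓ ADDMI  r4←0x1f
7: · SUBVS

VAL = 0x1f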